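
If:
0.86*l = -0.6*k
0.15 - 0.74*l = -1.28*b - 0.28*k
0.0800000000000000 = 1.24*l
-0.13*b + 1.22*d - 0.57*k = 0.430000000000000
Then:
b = -0.06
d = 0.30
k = -0.09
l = 0.06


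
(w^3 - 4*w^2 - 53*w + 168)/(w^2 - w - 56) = w - 3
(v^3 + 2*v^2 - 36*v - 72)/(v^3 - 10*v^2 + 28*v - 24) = (v^2 + 8*v + 12)/(v^2 - 4*v + 4)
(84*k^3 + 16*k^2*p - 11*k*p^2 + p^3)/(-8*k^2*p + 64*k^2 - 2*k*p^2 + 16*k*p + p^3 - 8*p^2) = (42*k^2 - 13*k*p + p^2)/(-4*k*p + 32*k + p^2 - 8*p)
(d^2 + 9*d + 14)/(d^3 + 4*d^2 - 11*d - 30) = (d + 7)/(d^2 + 2*d - 15)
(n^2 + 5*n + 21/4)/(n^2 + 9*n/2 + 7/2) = (n + 3/2)/(n + 1)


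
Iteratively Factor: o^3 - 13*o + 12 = (o - 3)*(o^2 + 3*o - 4) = (o - 3)*(o + 4)*(o - 1)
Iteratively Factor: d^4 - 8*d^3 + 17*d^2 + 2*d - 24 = (d - 4)*(d^3 - 4*d^2 + d + 6) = (d - 4)*(d - 2)*(d^2 - 2*d - 3) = (d - 4)*(d - 2)*(d + 1)*(d - 3)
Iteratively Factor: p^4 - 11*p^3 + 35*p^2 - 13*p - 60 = (p + 1)*(p^3 - 12*p^2 + 47*p - 60) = (p - 5)*(p + 1)*(p^2 - 7*p + 12) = (p - 5)*(p - 3)*(p + 1)*(p - 4)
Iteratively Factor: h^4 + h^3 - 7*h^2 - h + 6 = (h - 1)*(h^3 + 2*h^2 - 5*h - 6) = (h - 1)*(h + 1)*(h^2 + h - 6) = (h - 2)*(h - 1)*(h + 1)*(h + 3)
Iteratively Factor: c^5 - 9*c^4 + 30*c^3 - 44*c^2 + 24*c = (c)*(c^4 - 9*c^3 + 30*c^2 - 44*c + 24) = c*(c - 2)*(c^3 - 7*c^2 + 16*c - 12) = c*(c - 3)*(c - 2)*(c^2 - 4*c + 4) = c*(c - 3)*(c - 2)^2*(c - 2)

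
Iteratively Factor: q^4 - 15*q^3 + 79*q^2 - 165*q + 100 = (q - 5)*(q^3 - 10*q^2 + 29*q - 20) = (q - 5)^2*(q^2 - 5*q + 4) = (q - 5)^2*(q - 1)*(q - 4)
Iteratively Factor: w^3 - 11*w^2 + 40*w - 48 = (w - 4)*(w^2 - 7*w + 12) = (w - 4)^2*(w - 3)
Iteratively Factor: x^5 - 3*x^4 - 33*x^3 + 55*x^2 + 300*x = (x - 5)*(x^4 + 2*x^3 - 23*x^2 - 60*x) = (x - 5)*(x + 4)*(x^3 - 2*x^2 - 15*x) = (x - 5)*(x + 3)*(x + 4)*(x^2 - 5*x) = x*(x - 5)*(x + 3)*(x + 4)*(x - 5)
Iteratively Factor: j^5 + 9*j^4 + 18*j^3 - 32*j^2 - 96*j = (j - 2)*(j^4 + 11*j^3 + 40*j^2 + 48*j) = (j - 2)*(j + 4)*(j^3 + 7*j^2 + 12*j) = j*(j - 2)*(j + 4)*(j^2 + 7*j + 12) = j*(j - 2)*(j + 4)^2*(j + 3)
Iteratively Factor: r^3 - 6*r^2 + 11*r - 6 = (r - 3)*(r^2 - 3*r + 2) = (r - 3)*(r - 2)*(r - 1)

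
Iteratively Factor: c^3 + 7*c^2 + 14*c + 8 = (c + 2)*(c^2 + 5*c + 4) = (c + 2)*(c + 4)*(c + 1)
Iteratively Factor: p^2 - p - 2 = (p + 1)*(p - 2)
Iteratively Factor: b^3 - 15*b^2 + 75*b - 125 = (b - 5)*(b^2 - 10*b + 25) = (b - 5)^2*(b - 5)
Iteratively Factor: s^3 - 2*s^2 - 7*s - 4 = (s + 1)*(s^2 - 3*s - 4) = (s - 4)*(s + 1)*(s + 1)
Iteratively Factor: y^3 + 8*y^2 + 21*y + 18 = (y + 3)*(y^2 + 5*y + 6) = (y + 3)^2*(y + 2)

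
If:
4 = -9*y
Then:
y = -4/9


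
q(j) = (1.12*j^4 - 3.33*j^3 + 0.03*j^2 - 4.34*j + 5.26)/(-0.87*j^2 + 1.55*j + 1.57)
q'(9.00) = -21.79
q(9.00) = -88.98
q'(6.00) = -14.39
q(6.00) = -34.84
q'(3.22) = -16.46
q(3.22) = -0.34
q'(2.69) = -144.64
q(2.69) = 22.26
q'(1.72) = -11.45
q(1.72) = -5.57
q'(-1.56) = 0.21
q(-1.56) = -10.58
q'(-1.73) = 2.23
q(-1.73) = -10.80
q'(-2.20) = 5.35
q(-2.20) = -12.67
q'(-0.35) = -23.95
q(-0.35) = 7.54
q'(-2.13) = 5.00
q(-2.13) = -12.30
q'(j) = (1.74*j - 1.55)*(1.12*j^4 - 3.33*j^3 + 0.03*j^2 - 4.34*j + 5.26)/(-0.87*j^2 + 1.55*j + 1.57)^2 + (4.48*j^3 - 9.99*j^2 + 0.06*j - 4.34)/(-0.87*j^2 + 1.55*j + 1.57) = (-1.9488*j^5 + 8.1051*j^4 - 3.2894*j^3 - 19.4136*j^2 + 9.2466*j - 14.9668)/(0.7569*j^4 - 2.697*j^3 - 0.3293*j^2 + 4.867*j + 2.4649)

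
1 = 1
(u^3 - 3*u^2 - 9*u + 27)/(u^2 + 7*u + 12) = (u^2 - 6*u + 9)/(u + 4)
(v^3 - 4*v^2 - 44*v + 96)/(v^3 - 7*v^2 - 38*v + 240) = (v - 2)/(v - 5)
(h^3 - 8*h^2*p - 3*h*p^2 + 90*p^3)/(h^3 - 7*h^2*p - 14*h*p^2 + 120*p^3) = (h + 3*p)/(h + 4*p)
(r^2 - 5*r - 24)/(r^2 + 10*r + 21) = (r - 8)/(r + 7)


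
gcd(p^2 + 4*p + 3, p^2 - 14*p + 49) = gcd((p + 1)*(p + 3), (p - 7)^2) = 1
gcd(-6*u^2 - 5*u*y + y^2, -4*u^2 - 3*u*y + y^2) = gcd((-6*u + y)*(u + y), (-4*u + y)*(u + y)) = u + y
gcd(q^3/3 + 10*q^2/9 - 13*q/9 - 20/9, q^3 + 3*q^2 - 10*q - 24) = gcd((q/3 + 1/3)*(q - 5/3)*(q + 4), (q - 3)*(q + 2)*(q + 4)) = q + 4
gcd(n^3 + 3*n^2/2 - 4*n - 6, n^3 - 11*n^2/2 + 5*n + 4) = n - 2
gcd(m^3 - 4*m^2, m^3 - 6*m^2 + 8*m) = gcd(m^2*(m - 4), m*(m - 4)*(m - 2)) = m^2 - 4*m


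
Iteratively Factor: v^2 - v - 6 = (v + 2)*(v - 3)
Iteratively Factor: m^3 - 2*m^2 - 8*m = (m + 2)*(m^2 - 4*m) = m*(m + 2)*(m - 4)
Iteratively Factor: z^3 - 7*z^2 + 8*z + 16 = (z - 4)*(z^2 - 3*z - 4) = (z - 4)*(z + 1)*(z - 4)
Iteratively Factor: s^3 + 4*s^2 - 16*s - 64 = (s - 4)*(s^2 + 8*s + 16) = (s - 4)*(s + 4)*(s + 4)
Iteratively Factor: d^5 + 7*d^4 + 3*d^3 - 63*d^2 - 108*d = (d + 3)*(d^4 + 4*d^3 - 9*d^2 - 36*d) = (d + 3)*(d + 4)*(d^3 - 9*d) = (d + 3)^2*(d + 4)*(d^2 - 3*d) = d*(d + 3)^2*(d + 4)*(d - 3)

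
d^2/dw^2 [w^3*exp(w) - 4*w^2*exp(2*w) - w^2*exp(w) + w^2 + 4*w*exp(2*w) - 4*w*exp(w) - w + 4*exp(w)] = w^3*exp(w) - 16*w^2*exp(2*w) + 5*w^2*exp(w) - 16*w*exp(2*w) - 2*w*exp(w) + 8*exp(2*w) - 6*exp(w) + 2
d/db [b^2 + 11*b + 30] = 2*b + 11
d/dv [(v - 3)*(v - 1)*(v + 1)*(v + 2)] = 4*v^3 - 3*v^2 - 14*v + 1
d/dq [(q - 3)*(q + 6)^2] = 3*q*(q + 6)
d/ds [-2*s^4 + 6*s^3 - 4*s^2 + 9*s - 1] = -8*s^3 + 18*s^2 - 8*s + 9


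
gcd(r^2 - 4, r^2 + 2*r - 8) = r - 2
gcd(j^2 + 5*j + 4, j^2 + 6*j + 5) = j + 1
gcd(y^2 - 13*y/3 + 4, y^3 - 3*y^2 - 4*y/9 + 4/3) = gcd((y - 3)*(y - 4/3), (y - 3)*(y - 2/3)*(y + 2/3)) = y - 3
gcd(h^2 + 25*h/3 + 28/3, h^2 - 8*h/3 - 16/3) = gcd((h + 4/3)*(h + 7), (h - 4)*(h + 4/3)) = h + 4/3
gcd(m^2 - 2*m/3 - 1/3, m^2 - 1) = m - 1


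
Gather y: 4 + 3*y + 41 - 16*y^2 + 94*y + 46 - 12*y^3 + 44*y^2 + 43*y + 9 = -12*y^3 + 28*y^2 + 140*y + 100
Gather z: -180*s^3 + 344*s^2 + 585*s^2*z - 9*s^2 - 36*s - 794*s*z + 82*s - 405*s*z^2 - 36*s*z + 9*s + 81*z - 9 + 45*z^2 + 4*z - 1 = -180*s^3 + 335*s^2 + 55*s + z^2*(45 - 405*s) + z*(585*s^2 - 830*s + 85) - 10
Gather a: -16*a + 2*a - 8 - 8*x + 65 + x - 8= -14*a - 7*x + 49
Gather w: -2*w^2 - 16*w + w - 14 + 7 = -2*w^2 - 15*w - 7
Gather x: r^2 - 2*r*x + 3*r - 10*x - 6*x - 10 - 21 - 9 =r^2 + 3*r + x*(-2*r - 16) - 40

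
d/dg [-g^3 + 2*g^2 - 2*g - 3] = -3*g^2 + 4*g - 2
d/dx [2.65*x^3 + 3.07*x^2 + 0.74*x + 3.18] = 7.95*x^2 + 6.14*x + 0.74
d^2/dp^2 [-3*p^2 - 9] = -6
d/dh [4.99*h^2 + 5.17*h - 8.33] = 9.98*h + 5.17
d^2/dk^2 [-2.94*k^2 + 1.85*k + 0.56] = -5.88000000000000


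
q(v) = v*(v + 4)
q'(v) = 2*v + 4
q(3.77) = 29.29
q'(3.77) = 11.54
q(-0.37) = -1.34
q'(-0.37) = 3.26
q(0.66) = 3.08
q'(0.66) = 5.32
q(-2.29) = -3.92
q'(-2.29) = -0.58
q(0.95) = 4.70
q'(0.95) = 5.90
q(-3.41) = -2.01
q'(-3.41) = -2.82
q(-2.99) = -3.02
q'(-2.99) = -1.98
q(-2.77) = -3.41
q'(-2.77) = -1.54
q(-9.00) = 45.00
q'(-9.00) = -14.00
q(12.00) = 192.00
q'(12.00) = 28.00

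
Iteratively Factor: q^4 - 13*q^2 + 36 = (q - 2)*(q^3 + 2*q^2 - 9*q - 18) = (q - 2)*(q + 2)*(q^2 - 9) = (q - 3)*(q - 2)*(q + 2)*(q + 3)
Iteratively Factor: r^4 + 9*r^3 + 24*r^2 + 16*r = (r + 4)*(r^3 + 5*r^2 + 4*r) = (r + 1)*(r + 4)*(r^2 + 4*r) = (r + 1)*(r + 4)^2*(r)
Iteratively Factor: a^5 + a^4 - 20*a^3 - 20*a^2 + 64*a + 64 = (a - 4)*(a^4 + 5*a^3 - 20*a - 16) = (a - 4)*(a + 1)*(a^3 + 4*a^2 - 4*a - 16) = (a - 4)*(a - 2)*(a + 1)*(a^2 + 6*a + 8) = (a - 4)*(a - 2)*(a + 1)*(a + 2)*(a + 4)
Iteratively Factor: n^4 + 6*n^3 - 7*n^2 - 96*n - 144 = (n + 3)*(n^3 + 3*n^2 - 16*n - 48) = (n + 3)^2*(n^2 - 16) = (n + 3)^2*(n + 4)*(n - 4)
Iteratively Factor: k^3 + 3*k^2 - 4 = (k - 1)*(k^2 + 4*k + 4) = (k - 1)*(k + 2)*(k + 2)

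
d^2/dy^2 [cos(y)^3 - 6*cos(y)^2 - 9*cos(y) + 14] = 33*cos(y)/4 + 12*cos(2*y) - 9*cos(3*y)/4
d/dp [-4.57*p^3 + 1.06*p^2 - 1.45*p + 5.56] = -13.71*p^2 + 2.12*p - 1.45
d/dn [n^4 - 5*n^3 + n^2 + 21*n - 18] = 4*n^3 - 15*n^2 + 2*n + 21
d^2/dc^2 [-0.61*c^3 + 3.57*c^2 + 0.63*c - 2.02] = 7.14 - 3.66*c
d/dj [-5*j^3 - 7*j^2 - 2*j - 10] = -15*j^2 - 14*j - 2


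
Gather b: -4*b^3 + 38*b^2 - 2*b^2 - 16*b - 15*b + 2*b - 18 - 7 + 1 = -4*b^3 + 36*b^2 - 29*b - 24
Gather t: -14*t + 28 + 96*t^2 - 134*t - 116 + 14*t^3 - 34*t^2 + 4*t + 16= 14*t^3 + 62*t^2 - 144*t - 72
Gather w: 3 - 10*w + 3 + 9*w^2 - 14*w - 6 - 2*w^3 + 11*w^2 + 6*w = -2*w^3 + 20*w^2 - 18*w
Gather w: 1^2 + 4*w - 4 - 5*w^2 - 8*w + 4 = -5*w^2 - 4*w + 1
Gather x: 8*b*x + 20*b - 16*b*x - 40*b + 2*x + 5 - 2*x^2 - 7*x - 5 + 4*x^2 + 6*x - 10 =-20*b + 2*x^2 + x*(1 - 8*b) - 10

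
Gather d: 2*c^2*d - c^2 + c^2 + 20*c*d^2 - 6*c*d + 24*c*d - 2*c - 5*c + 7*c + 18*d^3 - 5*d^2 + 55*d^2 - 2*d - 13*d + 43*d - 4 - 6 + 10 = 18*d^3 + d^2*(20*c + 50) + d*(2*c^2 + 18*c + 28)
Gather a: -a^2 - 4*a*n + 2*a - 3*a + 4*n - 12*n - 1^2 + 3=-a^2 + a*(-4*n - 1) - 8*n + 2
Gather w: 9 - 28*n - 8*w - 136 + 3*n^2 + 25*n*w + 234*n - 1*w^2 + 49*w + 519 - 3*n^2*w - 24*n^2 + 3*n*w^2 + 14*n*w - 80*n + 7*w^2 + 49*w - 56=-21*n^2 + 126*n + w^2*(3*n + 6) + w*(-3*n^2 + 39*n + 90) + 336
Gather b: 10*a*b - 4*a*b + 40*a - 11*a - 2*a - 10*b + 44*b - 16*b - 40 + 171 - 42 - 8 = 27*a + b*(6*a + 18) + 81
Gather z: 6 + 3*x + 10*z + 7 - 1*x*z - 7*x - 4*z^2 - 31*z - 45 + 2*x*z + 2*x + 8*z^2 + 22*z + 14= -2*x + 4*z^2 + z*(x + 1) - 18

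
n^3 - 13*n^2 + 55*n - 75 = (n - 5)^2*(n - 3)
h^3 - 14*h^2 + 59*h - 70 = (h - 7)*(h - 5)*(h - 2)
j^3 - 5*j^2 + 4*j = j*(j - 4)*(j - 1)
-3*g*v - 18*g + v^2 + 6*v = (-3*g + v)*(v + 6)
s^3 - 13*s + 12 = (s - 3)*(s - 1)*(s + 4)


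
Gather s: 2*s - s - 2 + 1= s - 1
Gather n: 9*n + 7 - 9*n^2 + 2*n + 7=-9*n^2 + 11*n + 14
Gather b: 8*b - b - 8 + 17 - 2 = 7*b + 7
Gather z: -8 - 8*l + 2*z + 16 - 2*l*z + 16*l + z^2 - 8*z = 8*l + z^2 + z*(-2*l - 6) + 8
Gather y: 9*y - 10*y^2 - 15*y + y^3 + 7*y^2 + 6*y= y^3 - 3*y^2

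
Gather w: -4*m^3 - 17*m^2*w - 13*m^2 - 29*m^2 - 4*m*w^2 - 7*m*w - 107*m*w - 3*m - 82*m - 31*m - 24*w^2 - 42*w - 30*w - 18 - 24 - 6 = -4*m^3 - 42*m^2 - 116*m + w^2*(-4*m - 24) + w*(-17*m^2 - 114*m - 72) - 48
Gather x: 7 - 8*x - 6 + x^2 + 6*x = x^2 - 2*x + 1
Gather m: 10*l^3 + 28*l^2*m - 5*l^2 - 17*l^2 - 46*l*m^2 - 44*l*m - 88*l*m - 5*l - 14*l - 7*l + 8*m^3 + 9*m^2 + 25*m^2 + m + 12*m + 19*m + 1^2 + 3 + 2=10*l^3 - 22*l^2 - 26*l + 8*m^3 + m^2*(34 - 46*l) + m*(28*l^2 - 132*l + 32) + 6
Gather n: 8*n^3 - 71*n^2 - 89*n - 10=8*n^3 - 71*n^2 - 89*n - 10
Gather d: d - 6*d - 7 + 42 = 35 - 5*d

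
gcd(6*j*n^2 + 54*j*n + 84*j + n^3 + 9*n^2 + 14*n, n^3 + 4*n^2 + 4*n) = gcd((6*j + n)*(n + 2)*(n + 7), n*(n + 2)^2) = n + 2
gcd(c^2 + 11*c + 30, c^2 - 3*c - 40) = c + 5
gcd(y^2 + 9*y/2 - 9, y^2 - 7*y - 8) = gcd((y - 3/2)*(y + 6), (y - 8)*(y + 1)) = 1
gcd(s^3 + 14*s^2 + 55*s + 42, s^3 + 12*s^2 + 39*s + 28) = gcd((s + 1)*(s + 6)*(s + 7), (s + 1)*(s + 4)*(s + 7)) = s^2 + 8*s + 7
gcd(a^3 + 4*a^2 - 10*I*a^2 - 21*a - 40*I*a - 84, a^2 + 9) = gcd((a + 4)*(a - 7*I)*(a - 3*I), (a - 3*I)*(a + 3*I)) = a - 3*I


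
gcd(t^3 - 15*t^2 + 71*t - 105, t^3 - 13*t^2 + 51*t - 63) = t^2 - 10*t + 21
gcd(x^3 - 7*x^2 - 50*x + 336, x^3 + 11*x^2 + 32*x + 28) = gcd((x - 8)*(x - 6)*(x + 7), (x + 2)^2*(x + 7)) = x + 7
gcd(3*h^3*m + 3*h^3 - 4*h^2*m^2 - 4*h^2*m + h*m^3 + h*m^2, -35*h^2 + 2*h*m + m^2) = 1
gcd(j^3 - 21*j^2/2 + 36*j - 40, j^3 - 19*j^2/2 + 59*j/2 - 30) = j^2 - 13*j/2 + 10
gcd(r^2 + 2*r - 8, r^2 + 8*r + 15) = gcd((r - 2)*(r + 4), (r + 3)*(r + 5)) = 1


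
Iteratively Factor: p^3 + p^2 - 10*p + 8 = (p - 2)*(p^2 + 3*p - 4) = (p - 2)*(p + 4)*(p - 1)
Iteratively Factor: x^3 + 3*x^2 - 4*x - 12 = (x - 2)*(x^2 + 5*x + 6) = (x - 2)*(x + 2)*(x + 3)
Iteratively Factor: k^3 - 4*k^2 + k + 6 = (k + 1)*(k^2 - 5*k + 6) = (k - 3)*(k + 1)*(k - 2)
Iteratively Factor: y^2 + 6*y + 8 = (y + 4)*(y + 2)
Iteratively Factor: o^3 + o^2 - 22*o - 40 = (o - 5)*(o^2 + 6*o + 8) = (o - 5)*(o + 4)*(o + 2)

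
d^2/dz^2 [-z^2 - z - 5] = -2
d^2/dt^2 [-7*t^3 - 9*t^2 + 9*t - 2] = -42*t - 18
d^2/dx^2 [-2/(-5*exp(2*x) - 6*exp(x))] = 4*(50*exp(2*x) + 45*exp(x) + 18)*exp(-x)/(125*exp(3*x) + 450*exp(2*x) + 540*exp(x) + 216)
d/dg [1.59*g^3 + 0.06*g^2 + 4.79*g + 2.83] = 4.77*g^2 + 0.12*g + 4.79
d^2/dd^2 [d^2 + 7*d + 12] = 2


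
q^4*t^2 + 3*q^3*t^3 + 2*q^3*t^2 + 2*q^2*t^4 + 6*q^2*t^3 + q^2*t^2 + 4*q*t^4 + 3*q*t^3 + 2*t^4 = (q + t)*(q + 2*t)*(q*t + t)^2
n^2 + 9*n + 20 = (n + 4)*(n + 5)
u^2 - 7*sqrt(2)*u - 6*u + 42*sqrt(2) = (u - 6)*(u - 7*sqrt(2))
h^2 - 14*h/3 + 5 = (h - 3)*(h - 5/3)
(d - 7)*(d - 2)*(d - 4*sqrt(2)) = d^3 - 9*d^2 - 4*sqrt(2)*d^2 + 14*d + 36*sqrt(2)*d - 56*sqrt(2)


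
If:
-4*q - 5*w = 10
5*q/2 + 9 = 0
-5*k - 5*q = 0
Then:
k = 18/5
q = -18/5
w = 22/25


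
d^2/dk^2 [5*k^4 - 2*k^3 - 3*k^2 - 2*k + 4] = 60*k^2 - 12*k - 6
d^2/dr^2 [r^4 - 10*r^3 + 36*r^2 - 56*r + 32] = 12*r^2 - 60*r + 72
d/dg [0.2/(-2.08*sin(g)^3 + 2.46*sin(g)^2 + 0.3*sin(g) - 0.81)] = (1.248*sin(g)^2 - 0.984*sin(g) - 0.06)*cos(g)/(2.08*sin(g)^3 - 2.46*sin(g)^2 - 0.3*sin(g) + 0.81)^2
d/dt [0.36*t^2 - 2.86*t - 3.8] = 0.72*t - 2.86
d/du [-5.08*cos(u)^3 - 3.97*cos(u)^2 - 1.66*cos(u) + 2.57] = (15.24*cos(u)^2 + 7.94*cos(u) + 1.66)*sin(u)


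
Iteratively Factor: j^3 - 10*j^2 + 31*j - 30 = (j - 3)*(j^2 - 7*j + 10) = (j - 5)*(j - 3)*(j - 2)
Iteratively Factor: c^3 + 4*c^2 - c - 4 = (c - 1)*(c^2 + 5*c + 4) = (c - 1)*(c + 4)*(c + 1)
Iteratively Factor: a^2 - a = (a)*(a - 1)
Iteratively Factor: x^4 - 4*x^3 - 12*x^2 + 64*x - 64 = (x - 2)*(x^3 - 2*x^2 - 16*x + 32) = (x - 2)^2*(x^2 - 16) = (x - 2)^2*(x + 4)*(x - 4)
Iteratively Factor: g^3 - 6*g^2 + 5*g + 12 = (g - 3)*(g^2 - 3*g - 4) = (g - 3)*(g + 1)*(g - 4)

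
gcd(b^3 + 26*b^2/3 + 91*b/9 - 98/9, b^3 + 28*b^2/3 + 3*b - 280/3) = b + 7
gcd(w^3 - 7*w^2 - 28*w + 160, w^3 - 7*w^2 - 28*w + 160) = w^3 - 7*w^2 - 28*w + 160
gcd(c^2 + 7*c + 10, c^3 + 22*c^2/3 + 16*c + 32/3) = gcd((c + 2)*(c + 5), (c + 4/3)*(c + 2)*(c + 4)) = c + 2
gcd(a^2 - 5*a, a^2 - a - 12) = 1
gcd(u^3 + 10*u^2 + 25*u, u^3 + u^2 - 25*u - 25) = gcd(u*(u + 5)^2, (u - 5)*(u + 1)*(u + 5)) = u + 5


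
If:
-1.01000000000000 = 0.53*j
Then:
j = -1.91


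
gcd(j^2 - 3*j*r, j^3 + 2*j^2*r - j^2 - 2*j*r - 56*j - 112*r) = 1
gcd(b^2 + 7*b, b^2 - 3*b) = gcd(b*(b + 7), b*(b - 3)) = b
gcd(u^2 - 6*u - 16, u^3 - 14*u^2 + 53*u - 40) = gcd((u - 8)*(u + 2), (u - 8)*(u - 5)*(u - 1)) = u - 8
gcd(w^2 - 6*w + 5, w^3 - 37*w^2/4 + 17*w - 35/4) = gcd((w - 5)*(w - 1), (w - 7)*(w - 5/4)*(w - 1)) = w - 1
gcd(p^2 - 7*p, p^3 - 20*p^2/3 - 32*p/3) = p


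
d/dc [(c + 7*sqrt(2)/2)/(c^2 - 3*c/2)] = (2*c*(2*c - 3) - (2*c + 7*sqrt(2))*(4*c - 3))/(c^2*(2*c - 3)^2)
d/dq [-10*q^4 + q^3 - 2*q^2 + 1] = q*(-40*q^2 + 3*q - 4)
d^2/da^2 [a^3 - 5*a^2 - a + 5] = 6*a - 10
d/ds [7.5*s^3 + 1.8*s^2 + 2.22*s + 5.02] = 22.5*s^2 + 3.6*s + 2.22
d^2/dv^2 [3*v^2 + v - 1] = 6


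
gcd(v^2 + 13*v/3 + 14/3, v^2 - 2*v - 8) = v + 2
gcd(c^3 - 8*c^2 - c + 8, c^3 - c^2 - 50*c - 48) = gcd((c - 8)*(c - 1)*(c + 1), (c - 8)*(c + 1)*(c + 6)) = c^2 - 7*c - 8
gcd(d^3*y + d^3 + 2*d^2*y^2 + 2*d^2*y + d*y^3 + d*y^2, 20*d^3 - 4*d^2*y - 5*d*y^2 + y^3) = 1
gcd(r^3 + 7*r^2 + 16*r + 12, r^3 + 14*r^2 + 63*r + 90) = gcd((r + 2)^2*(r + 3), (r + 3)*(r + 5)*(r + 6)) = r + 3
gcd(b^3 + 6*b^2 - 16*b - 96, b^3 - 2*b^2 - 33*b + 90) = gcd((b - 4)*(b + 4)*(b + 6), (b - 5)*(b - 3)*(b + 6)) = b + 6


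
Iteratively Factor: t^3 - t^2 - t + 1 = (t + 1)*(t^2 - 2*t + 1) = (t - 1)*(t + 1)*(t - 1)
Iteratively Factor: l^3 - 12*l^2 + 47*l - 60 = (l - 5)*(l^2 - 7*l + 12) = (l - 5)*(l - 4)*(l - 3)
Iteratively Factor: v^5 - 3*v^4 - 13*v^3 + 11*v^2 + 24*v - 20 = (v + 2)*(v^4 - 5*v^3 - 3*v^2 + 17*v - 10) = (v - 5)*(v + 2)*(v^3 - 3*v + 2) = (v - 5)*(v + 2)^2*(v^2 - 2*v + 1) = (v - 5)*(v - 1)*(v + 2)^2*(v - 1)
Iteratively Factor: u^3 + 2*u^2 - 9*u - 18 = (u + 3)*(u^2 - u - 6) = (u + 2)*(u + 3)*(u - 3)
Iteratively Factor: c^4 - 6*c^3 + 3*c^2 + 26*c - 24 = (c - 1)*(c^3 - 5*c^2 - 2*c + 24) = (c - 3)*(c - 1)*(c^2 - 2*c - 8) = (c - 4)*(c - 3)*(c - 1)*(c + 2)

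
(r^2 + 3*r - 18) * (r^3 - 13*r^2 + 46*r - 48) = r^5 - 10*r^4 - 11*r^3 + 324*r^2 - 972*r + 864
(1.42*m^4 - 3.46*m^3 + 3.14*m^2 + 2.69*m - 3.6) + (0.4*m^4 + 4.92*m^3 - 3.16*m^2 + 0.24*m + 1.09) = 1.82*m^4 + 1.46*m^3 - 0.02*m^2 + 2.93*m - 2.51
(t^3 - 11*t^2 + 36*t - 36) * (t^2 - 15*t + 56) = t^5 - 26*t^4 + 257*t^3 - 1192*t^2 + 2556*t - 2016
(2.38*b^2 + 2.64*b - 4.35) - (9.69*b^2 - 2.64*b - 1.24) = -7.31*b^2 + 5.28*b - 3.11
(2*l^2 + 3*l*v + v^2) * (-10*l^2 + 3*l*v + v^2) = -20*l^4 - 24*l^3*v + l^2*v^2 + 6*l*v^3 + v^4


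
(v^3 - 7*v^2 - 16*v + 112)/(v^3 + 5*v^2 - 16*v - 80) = (v - 7)/(v + 5)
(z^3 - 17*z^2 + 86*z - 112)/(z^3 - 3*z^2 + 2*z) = (z^2 - 15*z + 56)/(z*(z - 1))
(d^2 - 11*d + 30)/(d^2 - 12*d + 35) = (d - 6)/(d - 7)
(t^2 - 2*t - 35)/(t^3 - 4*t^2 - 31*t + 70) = 1/(t - 2)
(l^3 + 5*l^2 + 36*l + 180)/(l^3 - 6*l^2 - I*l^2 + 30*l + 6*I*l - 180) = (l^2 + l*(5 + 6*I) + 30*I)/(l^2 + l*(-6 + 5*I) - 30*I)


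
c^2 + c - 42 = (c - 6)*(c + 7)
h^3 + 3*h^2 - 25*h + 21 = (h - 3)*(h - 1)*(h + 7)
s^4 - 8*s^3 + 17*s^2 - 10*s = s*(s - 5)*(s - 2)*(s - 1)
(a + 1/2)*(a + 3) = a^2 + 7*a/2 + 3/2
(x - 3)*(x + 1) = x^2 - 2*x - 3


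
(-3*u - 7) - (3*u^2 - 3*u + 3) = -3*u^2 - 10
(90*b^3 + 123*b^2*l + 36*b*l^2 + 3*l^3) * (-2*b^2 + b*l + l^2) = -180*b^5 - 156*b^4*l + 141*b^3*l^2 + 153*b^2*l^3 + 39*b*l^4 + 3*l^5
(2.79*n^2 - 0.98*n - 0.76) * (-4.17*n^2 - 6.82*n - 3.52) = -11.6343*n^4 - 14.9412*n^3 + 0.032*n^2 + 8.6328*n + 2.6752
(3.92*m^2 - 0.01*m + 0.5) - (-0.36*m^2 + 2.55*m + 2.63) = 4.28*m^2 - 2.56*m - 2.13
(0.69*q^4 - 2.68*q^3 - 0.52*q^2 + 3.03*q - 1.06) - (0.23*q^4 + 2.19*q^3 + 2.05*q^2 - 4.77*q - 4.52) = 0.46*q^4 - 4.87*q^3 - 2.57*q^2 + 7.8*q + 3.46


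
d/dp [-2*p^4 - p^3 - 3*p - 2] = -8*p^3 - 3*p^2 - 3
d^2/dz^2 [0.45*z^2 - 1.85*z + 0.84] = 0.900000000000000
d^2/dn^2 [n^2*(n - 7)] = 6*n - 14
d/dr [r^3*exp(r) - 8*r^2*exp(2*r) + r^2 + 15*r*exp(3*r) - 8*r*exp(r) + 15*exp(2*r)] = r^3*exp(r) - 16*r^2*exp(2*r) + 3*r^2*exp(r) + 45*r*exp(3*r) - 16*r*exp(2*r) - 8*r*exp(r) + 2*r + 15*exp(3*r) + 30*exp(2*r) - 8*exp(r)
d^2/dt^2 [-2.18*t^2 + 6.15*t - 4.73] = -4.36000000000000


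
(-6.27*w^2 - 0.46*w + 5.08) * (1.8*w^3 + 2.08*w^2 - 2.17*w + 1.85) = -11.286*w^5 - 13.8696*w^4 + 21.7931*w^3 - 0.0348999999999993*w^2 - 11.8746*w + 9.398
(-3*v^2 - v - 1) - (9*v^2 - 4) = -12*v^2 - v + 3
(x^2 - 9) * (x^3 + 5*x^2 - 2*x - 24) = x^5 + 5*x^4 - 11*x^3 - 69*x^2 + 18*x + 216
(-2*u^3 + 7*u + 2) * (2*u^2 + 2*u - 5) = -4*u^5 - 4*u^4 + 24*u^3 + 18*u^2 - 31*u - 10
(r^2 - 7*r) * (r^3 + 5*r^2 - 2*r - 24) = r^5 - 2*r^4 - 37*r^3 - 10*r^2 + 168*r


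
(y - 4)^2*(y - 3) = y^3 - 11*y^2 + 40*y - 48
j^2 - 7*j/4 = j*(j - 7/4)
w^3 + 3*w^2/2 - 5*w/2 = w*(w - 1)*(w + 5/2)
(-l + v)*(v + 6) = -l*v - 6*l + v^2 + 6*v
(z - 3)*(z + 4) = z^2 + z - 12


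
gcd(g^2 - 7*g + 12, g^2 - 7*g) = 1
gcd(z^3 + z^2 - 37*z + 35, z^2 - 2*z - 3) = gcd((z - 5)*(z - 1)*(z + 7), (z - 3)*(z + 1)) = 1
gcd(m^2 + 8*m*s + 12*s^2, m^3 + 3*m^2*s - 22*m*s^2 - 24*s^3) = m + 6*s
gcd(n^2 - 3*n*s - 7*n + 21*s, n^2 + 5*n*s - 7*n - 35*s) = n - 7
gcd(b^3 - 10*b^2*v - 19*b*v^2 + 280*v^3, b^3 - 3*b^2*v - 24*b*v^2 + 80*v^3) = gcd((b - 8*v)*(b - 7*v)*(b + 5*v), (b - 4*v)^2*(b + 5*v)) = b + 5*v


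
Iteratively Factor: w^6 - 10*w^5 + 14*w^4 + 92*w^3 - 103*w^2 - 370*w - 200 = (w + 2)*(w^5 - 12*w^4 + 38*w^3 + 16*w^2 - 135*w - 100) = (w - 4)*(w + 2)*(w^4 - 8*w^3 + 6*w^2 + 40*w + 25) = (w - 5)*(w - 4)*(w + 2)*(w^3 - 3*w^2 - 9*w - 5) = (w - 5)*(w - 4)*(w + 1)*(w + 2)*(w^2 - 4*w - 5) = (w - 5)^2*(w - 4)*(w + 1)*(w + 2)*(w + 1)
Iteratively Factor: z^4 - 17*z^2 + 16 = (z - 4)*(z^3 + 4*z^2 - z - 4) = (z - 4)*(z + 4)*(z^2 - 1) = (z - 4)*(z - 1)*(z + 4)*(z + 1)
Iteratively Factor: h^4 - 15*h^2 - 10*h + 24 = (h - 4)*(h^3 + 4*h^2 + h - 6) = (h - 4)*(h - 1)*(h^2 + 5*h + 6) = (h - 4)*(h - 1)*(h + 3)*(h + 2)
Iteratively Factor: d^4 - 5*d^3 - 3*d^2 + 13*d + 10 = (d + 1)*(d^3 - 6*d^2 + 3*d + 10) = (d - 5)*(d + 1)*(d^2 - d - 2) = (d - 5)*(d - 2)*(d + 1)*(d + 1)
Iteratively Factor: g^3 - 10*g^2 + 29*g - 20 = (g - 5)*(g^2 - 5*g + 4) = (g - 5)*(g - 1)*(g - 4)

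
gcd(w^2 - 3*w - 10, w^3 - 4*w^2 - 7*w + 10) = w^2 - 3*w - 10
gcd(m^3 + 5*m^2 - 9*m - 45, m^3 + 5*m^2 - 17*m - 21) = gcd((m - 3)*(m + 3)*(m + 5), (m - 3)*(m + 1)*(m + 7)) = m - 3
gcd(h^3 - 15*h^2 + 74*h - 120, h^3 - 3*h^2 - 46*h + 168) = h^2 - 10*h + 24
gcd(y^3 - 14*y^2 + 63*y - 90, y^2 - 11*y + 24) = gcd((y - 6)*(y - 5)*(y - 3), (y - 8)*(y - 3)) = y - 3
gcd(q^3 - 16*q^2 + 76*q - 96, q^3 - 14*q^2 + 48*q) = q^2 - 14*q + 48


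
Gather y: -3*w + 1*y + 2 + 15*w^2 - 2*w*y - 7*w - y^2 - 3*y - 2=15*w^2 - 10*w - y^2 + y*(-2*w - 2)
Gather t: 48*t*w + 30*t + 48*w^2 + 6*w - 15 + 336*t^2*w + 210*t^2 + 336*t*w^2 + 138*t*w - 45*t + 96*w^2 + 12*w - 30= t^2*(336*w + 210) + t*(336*w^2 + 186*w - 15) + 144*w^2 + 18*w - 45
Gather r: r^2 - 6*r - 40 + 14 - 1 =r^2 - 6*r - 27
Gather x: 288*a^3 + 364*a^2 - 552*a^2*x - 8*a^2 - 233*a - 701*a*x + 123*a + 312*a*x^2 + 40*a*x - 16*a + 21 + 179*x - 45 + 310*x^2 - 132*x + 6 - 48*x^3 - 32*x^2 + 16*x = 288*a^3 + 356*a^2 - 126*a - 48*x^3 + x^2*(312*a + 278) + x*(-552*a^2 - 661*a + 63) - 18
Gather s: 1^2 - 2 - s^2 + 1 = -s^2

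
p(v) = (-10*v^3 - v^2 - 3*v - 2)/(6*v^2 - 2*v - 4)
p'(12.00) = -1.65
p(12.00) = -20.89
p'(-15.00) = -1.66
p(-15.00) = 24.40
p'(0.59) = 8.01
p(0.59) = 2.00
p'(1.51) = 4.54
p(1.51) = -6.49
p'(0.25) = 1.48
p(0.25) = 0.72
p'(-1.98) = -1.34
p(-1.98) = 3.31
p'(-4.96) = -1.61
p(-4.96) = 7.87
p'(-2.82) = -1.50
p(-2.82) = 4.51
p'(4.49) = -1.53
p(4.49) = -8.71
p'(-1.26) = -0.64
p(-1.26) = 2.51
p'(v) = (2 - 12*v)*(-10*v^3 - v^2 - 3*v - 2)/(6*v^2 - 2*v - 4)^2 + (-30*v^2 - 2*v - 3)/(6*v^2 - 2*v - 4) = (-15*v^4 + 10*v^3 + 35*v^2 + 8*v + 2)/(9*v^4 - 6*v^3 - 11*v^2 + 4*v + 4)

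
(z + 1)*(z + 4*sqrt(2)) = z^2 + z + 4*sqrt(2)*z + 4*sqrt(2)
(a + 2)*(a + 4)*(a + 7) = a^3 + 13*a^2 + 50*a + 56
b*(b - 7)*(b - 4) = b^3 - 11*b^2 + 28*b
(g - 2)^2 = g^2 - 4*g + 4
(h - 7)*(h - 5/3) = h^2 - 26*h/3 + 35/3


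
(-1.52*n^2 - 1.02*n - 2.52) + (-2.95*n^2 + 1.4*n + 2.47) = -4.47*n^2 + 0.38*n - 0.0499999999999998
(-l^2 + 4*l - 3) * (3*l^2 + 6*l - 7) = -3*l^4 + 6*l^3 + 22*l^2 - 46*l + 21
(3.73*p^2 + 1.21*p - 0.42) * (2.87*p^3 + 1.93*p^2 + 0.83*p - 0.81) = 10.7051*p^5 + 10.6716*p^4 + 4.2258*p^3 - 2.8276*p^2 - 1.3287*p + 0.3402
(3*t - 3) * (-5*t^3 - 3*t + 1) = -15*t^4 + 15*t^3 - 9*t^2 + 12*t - 3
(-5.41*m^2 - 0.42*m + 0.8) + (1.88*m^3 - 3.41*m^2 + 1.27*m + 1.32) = 1.88*m^3 - 8.82*m^2 + 0.85*m + 2.12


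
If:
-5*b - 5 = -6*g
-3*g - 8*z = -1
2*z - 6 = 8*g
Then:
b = -313/175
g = -23/35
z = 13/35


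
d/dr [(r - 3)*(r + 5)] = 2*r + 2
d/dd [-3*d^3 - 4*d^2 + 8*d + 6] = -9*d^2 - 8*d + 8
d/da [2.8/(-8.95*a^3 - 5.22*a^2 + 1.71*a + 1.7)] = (75.18*a^2 + 29.232*a - 4.788)/(8.95*a^3 + 5.22*a^2 - 1.71*a - 1.7)^2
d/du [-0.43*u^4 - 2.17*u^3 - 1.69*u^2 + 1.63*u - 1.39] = -1.72*u^3 - 6.51*u^2 - 3.38*u + 1.63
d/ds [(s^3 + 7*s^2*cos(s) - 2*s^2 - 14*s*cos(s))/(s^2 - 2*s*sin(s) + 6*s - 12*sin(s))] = (2*s*(s^2 + 7*s*cos(s) - 2*s - 14*cos(s))*(s*cos(s) - s + sin(s) + 6*cos(s) - 3) + (s^2 - 2*s*sin(s) + 6*s - 12*sin(s))*(-7*s^2*sin(s) + 3*s^2 + 14*sqrt(2)*s*sin(s + pi/4) - 4*s - 14*cos(s)))/((s + 6)^2*(s - 2*sin(s))^2)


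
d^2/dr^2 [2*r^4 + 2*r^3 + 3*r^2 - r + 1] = 24*r^2 + 12*r + 6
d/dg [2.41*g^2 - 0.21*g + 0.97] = 4.82*g - 0.21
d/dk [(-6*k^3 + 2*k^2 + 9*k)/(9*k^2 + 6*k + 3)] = (-18*k^4 - 24*k^3 - 41*k^2 + 4*k + 9)/(3*(9*k^4 + 12*k^3 + 10*k^2 + 4*k + 1))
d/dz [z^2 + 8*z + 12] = 2*z + 8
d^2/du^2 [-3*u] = 0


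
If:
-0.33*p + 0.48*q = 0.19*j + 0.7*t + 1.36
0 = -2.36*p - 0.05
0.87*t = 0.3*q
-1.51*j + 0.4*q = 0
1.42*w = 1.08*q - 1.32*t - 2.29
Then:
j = 1.90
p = -0.02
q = 7.19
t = 2.48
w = 1.55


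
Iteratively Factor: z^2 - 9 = (z + 3)*(z - 3)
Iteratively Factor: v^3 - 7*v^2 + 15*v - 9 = (v - 3)*(v^2 - 4*v + 3) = (v - 3)*(v - 1)*(v - 3)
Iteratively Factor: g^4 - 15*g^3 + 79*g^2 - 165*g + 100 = (g - 4)*(g^3 - 11*g^2 + 35*g - 25) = (g - 4)*(g - 1)*(g^2 - 10*g + 25) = (g - 5)*(g - 4)*(g - 1)*(g - 5)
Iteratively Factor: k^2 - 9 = (k + 3)*(k - 3)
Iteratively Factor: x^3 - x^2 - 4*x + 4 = (x - 1)*(x^2 - 4) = (x - 1)*(x + 2)*(x - 2)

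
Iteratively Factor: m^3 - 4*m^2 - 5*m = (m + 1)*(m^2 - 5*m) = m*(m + 1)*(m - 5)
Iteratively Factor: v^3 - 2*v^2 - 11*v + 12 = (v - 1)*(v^2 - v - 12) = (v - 1)*(v + 3)*(v - 4)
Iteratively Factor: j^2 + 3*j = (j + 3)*(j)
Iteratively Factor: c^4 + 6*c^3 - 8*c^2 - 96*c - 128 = (c + 4)*(c^3 + 2*c^2 - 16*c - 32) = (c + 4)^2*(c^2 - 2*c - 8) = (c - 4)*(c + 4)^2*(c + 2)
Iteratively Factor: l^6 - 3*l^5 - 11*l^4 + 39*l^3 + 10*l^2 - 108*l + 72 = (l - 3)*(l^5 - 11*l^3 + 6*l^2 + 28*l - 24) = (l - 3)*(l - 2)*(l^4 + 2*l^3 - 7*l^2 - 8*l + 12) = (l - 3)*(l - 2)*(l - 1)*(l^3 + 3*l^2 - 4*l - 12) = (l - 3)*(l - 2)*(l - 1)*(l + 2)*(l^2 + l - 6) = (l - 3)*(l - 2)^2*(l - 1)*(l + 2)*(l + 3)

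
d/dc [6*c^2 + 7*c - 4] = 12*c + 7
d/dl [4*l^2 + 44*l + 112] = 8*l + 44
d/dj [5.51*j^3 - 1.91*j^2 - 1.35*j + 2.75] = 16.53*j^2 - 3.82*j - 1.35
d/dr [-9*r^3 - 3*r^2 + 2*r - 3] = -27*r^2 - 6*r + 2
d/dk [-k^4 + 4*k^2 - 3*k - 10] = -4*k^3 + 8*k - 3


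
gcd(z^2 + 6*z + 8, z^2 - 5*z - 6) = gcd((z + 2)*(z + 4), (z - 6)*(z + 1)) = 1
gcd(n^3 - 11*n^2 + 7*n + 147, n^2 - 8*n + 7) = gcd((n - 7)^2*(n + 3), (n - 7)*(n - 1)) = n - 7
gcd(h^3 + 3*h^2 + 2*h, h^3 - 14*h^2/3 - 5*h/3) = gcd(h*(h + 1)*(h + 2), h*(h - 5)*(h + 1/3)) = h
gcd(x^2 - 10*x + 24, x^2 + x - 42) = x - 6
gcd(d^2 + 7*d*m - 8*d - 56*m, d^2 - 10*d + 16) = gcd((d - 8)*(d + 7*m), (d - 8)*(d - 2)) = d - 8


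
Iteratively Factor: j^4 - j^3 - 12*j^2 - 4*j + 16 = (j + 2)*(j^3 - 3*j^2 - 6*j + 8) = (j + 2)^2*(j^2 - 5*j + 4) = (j - 4)*(j + 2)^2*(j - 1)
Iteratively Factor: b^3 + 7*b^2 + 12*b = (b)*(b^2 + 7*b + 12) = b*(b + 3)*(b + 4)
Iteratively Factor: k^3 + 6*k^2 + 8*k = (k + 2)*(k^2 + 4*k) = (k + 2)*(k + 4)*(k)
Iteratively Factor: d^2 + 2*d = (d)*(d + 2)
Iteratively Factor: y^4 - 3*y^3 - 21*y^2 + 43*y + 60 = (y + 1)*(y^3 - 4*y^2 - 17*y + 60) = (y + 1)*(y + 4)*(y^2 - 8*y + 15) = (y - 5)*(y + 1)*(y + 4)*(y - 3)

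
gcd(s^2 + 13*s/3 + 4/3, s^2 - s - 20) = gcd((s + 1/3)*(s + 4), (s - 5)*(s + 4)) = s + 4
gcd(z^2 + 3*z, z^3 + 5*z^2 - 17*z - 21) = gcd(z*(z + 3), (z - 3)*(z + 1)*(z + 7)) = 1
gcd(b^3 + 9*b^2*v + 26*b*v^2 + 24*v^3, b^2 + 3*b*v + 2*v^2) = b + 2*v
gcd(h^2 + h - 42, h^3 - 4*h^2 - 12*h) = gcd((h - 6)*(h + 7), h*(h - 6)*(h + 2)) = h - 6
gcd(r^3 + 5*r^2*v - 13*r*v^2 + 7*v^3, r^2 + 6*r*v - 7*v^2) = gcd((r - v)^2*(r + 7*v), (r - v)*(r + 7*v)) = r^2 + 6*r*v - 7*v^2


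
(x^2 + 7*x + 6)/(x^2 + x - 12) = (x^2 + 7*x + 6)/(x^2 + x - 12)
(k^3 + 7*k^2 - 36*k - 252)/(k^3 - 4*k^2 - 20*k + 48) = (k^2 + 13*k + 42)/(k^2 + 2*k - 8)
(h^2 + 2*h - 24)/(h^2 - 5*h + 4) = (h + 6)/(h - 1)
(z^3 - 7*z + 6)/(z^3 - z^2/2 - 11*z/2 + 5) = 2*(z + 3)/(2*z + 5)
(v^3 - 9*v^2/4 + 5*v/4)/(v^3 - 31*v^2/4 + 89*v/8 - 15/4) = 2*v*(v - 1)/(2*v^2 - 13*v + 6)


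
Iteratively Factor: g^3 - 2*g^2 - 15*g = (g + 3)*(g^2 - 5*g) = g*(g + 3)*(g - 5)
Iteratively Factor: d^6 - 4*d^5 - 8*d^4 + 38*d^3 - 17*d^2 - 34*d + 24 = (d - 2)*(d^5 - 2*d^4 - 12*d^3 + 14*d^2 + 11*d - 12) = (d - 4)*(d - 2)*(d^4 + 2*d^3 - 4*d^2 - 2*d + 3) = (d - 4)*(d - 2)*(d - 1)*(d^3 + 3*d^2 - d - 3) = (d - 4)*(d - 2)*(d - 1)*(d + 3)*(d^2 - 1) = (d - 4)*(d - 2)*(d - 1)^2*(d + 3)*(d + 1)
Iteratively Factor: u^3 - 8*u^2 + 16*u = (u - 4)*(u^2 - 4*u) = (u - 4)^2*(u)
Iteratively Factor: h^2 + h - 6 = (h + 3)*(h - 2)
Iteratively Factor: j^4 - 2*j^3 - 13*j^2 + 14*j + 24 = (j + 1)*(j^3 - 3*j^2 - 10*j + 24) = (j + 1)*(j + 3)*(j^2 - 6*j + 8) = (j - 4)*(j + 1)*(j + 3)*(j - 2)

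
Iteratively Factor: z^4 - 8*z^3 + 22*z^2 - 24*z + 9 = (z - 1)*(z^3 - 7*z^2 + 15*z - 9) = (z - 3)*(z - 1)*(z^2 - 4*z + 3) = (z - 3)*(z - 1)^2*(z - 3)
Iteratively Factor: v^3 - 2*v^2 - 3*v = (v - 3)*(v^2 + v) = v*(v - 3)*(v + 1)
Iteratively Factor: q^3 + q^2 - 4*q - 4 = (q + 1)*(q^2 - 4) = (q + 1)*(q + 2)*(q - 2)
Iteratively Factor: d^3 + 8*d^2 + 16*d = (d + 4)*(d^2 + 4*d) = (d + 4)^2*(d)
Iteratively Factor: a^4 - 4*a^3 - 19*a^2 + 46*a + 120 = (a + 3)*(a^3 - 7*a^2 + 2*a + 40) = (a + 2)*(a + 3)*(a^2 - 9*a + 20) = (a - 5)*(a + 2)*(a + 3)*(a - 4)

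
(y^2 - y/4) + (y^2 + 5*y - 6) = 2*y^2 + 19*y/4 - 6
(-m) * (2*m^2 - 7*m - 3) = -2*m^3 + 7*m^2 + 3*m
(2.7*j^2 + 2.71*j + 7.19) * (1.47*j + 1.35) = 3.969*j^3 + 7.6287*j^2 + 14.2278*j + 9.7065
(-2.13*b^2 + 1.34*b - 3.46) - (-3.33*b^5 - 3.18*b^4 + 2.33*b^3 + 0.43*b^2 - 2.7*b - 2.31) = 3.33*b^5 + 3.18*b^4 - 2.33*b^3 - 2.56*b^2 + 4.04*b - 1.15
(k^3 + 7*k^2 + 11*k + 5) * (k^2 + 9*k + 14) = k^5 + 16*k^4 + 88*k^3 + 202*k^2 + 199*k + 70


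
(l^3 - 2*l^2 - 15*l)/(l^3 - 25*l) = (l + 3)/(l + 5)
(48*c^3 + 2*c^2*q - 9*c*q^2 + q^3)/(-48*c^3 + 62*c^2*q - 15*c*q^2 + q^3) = (-6*c^2 - c*q + q^2)/(6*c^2 - 7*c*q + q^2)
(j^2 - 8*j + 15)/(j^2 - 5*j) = (j - 3)/j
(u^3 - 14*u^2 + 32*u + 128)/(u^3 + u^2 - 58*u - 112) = (u - 8)/(u + 7)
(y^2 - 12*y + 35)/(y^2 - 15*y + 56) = (y - 5)/(y - 8)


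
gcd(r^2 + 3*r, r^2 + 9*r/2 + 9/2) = r + 3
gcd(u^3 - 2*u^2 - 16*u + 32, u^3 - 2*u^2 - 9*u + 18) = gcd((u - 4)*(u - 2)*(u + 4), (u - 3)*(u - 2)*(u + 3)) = u - 2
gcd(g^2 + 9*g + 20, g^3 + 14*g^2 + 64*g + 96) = g + 4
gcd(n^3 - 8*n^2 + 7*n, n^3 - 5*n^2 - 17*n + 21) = n^2 - 8*n + 7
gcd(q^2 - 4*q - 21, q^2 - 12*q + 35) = q - 7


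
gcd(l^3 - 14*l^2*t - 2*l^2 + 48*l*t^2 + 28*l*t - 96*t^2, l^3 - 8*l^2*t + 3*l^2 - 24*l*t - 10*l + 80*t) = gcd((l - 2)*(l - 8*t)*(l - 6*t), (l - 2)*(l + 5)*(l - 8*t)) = -l^2 + 8*l*t + 2*l - 16*t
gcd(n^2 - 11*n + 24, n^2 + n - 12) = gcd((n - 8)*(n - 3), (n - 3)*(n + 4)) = n - 3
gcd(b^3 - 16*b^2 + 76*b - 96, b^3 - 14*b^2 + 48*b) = b^2 - 14*b + 48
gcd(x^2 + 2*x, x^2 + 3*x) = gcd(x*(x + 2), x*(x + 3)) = x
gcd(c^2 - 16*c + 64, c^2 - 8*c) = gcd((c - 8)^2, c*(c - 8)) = c - 8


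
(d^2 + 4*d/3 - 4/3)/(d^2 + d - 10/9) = 3*(d + 2)/(3*d + 5)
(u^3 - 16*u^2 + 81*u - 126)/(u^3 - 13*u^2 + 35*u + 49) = (u^2 - 9*u + 18)/(u^2 - 6*u - 7)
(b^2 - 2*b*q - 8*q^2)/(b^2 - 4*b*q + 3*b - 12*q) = (b + 2*q)/(b + 3)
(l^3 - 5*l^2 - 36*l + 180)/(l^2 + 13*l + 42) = (l^2 - 11*l + 30)/(l + 7)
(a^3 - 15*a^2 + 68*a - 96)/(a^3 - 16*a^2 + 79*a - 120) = (a - 4)/(a - 5)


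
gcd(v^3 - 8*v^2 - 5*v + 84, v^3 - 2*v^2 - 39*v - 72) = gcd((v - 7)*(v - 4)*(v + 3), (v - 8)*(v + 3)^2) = v + 3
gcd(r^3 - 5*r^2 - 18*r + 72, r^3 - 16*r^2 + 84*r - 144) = r - 6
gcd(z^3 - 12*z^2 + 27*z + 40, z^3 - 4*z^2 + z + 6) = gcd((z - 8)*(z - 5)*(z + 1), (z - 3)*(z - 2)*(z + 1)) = z + 1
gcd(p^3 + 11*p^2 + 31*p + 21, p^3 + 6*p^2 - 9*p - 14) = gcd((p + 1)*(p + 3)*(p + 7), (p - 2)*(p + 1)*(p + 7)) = p^2 + 8*p + 7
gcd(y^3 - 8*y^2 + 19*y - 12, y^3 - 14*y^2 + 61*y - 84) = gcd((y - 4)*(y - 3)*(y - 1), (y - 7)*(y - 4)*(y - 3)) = y^2 - 7*y + 12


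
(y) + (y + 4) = 2*y + 4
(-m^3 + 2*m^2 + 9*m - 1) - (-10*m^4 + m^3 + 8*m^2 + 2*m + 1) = 10*m^4 - 2*m^3 - 6*m^2 + 7*m - 2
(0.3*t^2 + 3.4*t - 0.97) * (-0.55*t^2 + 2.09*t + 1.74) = -0.165*t^4 - 1.243*t^3 + 8.1615*t^2 + 3.8887*t - 1.6878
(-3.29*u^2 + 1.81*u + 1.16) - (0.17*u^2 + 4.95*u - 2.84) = -3.46*u^2 - 3.14*u + 4.0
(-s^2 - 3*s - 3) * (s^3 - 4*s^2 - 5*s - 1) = -s^5 + s^4 + 14*s^3 + 28*s^2 + 18*s + 3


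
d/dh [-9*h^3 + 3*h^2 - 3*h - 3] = -27*h^2 + 6*h - 3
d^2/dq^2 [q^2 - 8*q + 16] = 2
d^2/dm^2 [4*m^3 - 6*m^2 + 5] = 24*m - 12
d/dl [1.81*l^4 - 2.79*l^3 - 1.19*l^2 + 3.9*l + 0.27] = 7.24*l^3 - 8.37*l^2 - 2.38*l + 3.9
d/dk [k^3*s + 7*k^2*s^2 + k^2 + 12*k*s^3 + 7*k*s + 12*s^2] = 3*k^2*s + 14*k*s^2 + 2*k + 12*s^3 + 7*s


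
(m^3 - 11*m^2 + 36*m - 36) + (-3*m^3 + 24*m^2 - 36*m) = -2*m^3 + 13*m^2 - 36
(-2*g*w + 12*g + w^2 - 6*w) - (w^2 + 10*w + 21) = -2*g*w + 12*g - 16*w - 21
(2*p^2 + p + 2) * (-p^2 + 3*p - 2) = -2*p^4 + 5*p^3 - 3*p^2 + 4*p - 4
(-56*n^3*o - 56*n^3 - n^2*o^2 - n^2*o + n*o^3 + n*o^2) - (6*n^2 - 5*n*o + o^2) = -56*n^3*o - 56*n^3 - n^2*o^2 - n^2*o - 6*n^2 + n*o^3 + n*o^2 + 5*n*o - o^2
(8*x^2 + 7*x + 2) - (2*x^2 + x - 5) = 6*x^2 + 6*x + 7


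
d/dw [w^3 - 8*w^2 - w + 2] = 3*w^2 - 16*w - 1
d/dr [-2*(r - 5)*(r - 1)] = 12 - 4*r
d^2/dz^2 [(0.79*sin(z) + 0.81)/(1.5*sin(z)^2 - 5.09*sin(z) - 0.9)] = (-1.7775*sin(z)^5 - 13.32165*sin(z)^4 + 15.70905*sin(z)^3 - 10.805571*sin(z)^2 - 27.63639*sin(z) + 36.920142)/(3.375*sin(z)^6 - 34.3575*sin(z)^5 + 110.51145*sin(z)^4 - 90.643229*sin(z)^3 - 66.30687*sin(z)^2 - 12.3687*sin(z) - 0.729)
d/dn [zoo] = 0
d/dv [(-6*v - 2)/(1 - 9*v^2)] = -6/(9*v^2 - 6*v + 1)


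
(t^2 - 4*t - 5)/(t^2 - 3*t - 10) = (t + 1)/(t + 2)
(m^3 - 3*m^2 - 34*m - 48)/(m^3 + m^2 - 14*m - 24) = (m - 8)/(m - 4)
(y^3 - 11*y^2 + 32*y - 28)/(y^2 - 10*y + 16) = (y^2 - 9*y + 14)/(y - 8)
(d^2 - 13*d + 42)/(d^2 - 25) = (d^2 - 13*d + 42)/(d^2 - 25)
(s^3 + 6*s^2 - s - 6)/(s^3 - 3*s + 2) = (s^2 + 7*s + 6)/(s^2 + s - 2)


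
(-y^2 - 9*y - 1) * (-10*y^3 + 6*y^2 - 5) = 10*y^5 + 84*y^4 - 44*y^3 - y^2 + 45*y + 5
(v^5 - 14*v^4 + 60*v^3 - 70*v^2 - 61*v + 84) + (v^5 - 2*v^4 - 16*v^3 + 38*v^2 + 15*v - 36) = 2*v^5 - 16*v^4 + 44*v^3 - 32*v^2 - 46*v + 48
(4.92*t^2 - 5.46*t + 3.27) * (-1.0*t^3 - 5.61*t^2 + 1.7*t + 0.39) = -4.92*t^5 - 22.1412*t^4 + 35.7246*t^3 - 25.7079*t^2 + 3.4296*t + 1.2753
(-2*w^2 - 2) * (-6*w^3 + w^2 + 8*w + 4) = 12*w^5 - 2*w^4 - 4*w^3 - 10*w^2 - 16*w - 8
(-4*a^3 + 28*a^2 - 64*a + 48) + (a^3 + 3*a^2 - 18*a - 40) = -3*a^3 + 31*a^2 - 82*a + 8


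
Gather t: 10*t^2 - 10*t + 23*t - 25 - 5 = 10*t^2 + 13*t - 30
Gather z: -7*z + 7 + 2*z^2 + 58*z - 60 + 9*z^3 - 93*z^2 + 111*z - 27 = 9*z^3 - 91*z^2 + 162*z - 80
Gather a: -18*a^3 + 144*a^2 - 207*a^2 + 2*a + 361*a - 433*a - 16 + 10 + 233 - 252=-18*a^3 - 63*a^2 - 70*a - 25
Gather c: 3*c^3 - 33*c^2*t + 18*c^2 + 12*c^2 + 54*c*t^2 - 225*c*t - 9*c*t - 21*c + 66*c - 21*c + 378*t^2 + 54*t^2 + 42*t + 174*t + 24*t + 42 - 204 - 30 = 3*c^3 + c^2*(30 - 33*t) + c*(54*t^2 - 234*t + 24) + 432*t^2 + 240*t - 192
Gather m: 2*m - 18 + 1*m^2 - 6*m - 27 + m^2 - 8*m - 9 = 2*m^2 - 12*m - 54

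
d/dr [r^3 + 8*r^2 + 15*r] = 3*r^2 + 16*r + 15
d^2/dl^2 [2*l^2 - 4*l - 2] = 4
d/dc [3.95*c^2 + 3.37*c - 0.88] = 7.9*c + 3.37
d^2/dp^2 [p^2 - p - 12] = 2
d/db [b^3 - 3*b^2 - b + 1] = 3*b^2 - 6*b - 1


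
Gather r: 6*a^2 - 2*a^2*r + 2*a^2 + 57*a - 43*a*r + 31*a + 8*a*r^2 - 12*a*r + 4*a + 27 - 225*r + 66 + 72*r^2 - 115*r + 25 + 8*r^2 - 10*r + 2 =8*a^2 + 92*a + r^2*(8*a + 80) + r*(-2*a^2 - 55*a - 350) + 120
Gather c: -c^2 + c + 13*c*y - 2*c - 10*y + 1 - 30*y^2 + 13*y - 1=-c^2 + c*(13*y - 1) - 30*y^2 + 3*y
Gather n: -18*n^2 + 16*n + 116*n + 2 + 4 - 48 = -18*n^2 + 132*n - 42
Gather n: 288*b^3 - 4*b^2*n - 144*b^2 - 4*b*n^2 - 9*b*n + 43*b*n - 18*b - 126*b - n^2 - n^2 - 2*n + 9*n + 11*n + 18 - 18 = 288*b^3 - 144*b^2 - 144*b + n^2*(-4*b - 2) + n*(-4*b^2 + 34*b + 18)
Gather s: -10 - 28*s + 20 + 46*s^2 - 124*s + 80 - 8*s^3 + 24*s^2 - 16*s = -8*s^3 + 70*s^2 - 168*s + 90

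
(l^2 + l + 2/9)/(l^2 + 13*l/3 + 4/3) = (l + 2/3)/(l + 4)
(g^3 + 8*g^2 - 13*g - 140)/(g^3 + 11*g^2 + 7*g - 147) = (g^2 + g - 20)/(g^2 + 4*g - 21)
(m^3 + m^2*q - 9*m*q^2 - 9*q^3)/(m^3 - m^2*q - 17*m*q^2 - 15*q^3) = (-m + 3*q)/(-m + 5*q)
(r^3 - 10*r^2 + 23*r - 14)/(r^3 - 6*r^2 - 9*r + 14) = (r - 2)/(r + 2)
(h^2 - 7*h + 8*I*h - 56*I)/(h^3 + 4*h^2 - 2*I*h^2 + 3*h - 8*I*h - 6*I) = (h^2 + h*(-7 + 8*I) - 56*I)/(h^3 + 2*h^2*(2 - I) + h*(3 - 8*I) - 6*I)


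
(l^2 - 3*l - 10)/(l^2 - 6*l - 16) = (l - 5)/(l - 8)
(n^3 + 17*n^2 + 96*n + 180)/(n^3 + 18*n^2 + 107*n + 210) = (n + 6)/(n + 7)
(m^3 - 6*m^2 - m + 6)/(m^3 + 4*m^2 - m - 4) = (m - 6)/(m + 4)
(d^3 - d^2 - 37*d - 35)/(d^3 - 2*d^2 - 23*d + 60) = (d^2 - 6*d - 7)/(d^2 - 7*d + 12)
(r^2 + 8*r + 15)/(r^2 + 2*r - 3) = (r + 5)/(r - 1)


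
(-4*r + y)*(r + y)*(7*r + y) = -28*r^3 - 25*r^2*y + 4*r*y^2 + y^3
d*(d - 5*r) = d^2 - 5*d*r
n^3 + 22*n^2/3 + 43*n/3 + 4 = (n + 1/3)*(n + 3)*(n + 4)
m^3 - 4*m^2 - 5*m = m*(m - 5)*(m + 1)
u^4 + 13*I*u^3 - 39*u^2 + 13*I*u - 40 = (u - I)*(u + I)*(u + 5*I)*(u + 8*I)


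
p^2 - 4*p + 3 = (p - 3)*(p - 1)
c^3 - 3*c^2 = c^2*(c - 3)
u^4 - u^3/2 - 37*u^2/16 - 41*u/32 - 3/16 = (u - 2)*(u + 1/4)*(u + 1/2)*(u + 3/4)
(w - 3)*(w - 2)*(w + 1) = w^3 - 4*w^2 + w + 6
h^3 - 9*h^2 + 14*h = h*(h - 7)*(h - 2)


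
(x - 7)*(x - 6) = x^2 - 13*x + 42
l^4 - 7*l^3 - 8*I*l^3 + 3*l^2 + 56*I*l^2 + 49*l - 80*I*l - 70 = (l - 5)*(l - 2)*(l - 7*I)*(l - I)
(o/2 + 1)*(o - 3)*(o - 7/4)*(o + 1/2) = o^4/2 - 9*o^3/8 - 45*o^2/16 + 67*o/16 + 21/8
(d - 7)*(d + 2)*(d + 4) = d^3 - d^2 - 34*d - 56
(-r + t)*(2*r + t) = -2*r^2 + r*t + t^2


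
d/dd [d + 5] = 1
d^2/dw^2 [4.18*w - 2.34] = 0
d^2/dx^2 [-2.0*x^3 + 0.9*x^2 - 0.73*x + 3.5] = 1.8 - 12.0*x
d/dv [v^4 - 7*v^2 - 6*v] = 4*v^3 - 14*v - 6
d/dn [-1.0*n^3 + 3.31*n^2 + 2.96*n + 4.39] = -3.0*n^2 + 6.62*n + 2.96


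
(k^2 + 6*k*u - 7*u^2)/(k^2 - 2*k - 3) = (-k^2 - 6*k*u + 7*u^2)/(-k^2 + 2*k + 3)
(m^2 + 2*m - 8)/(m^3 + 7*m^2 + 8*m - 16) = (m - 2)/(m^2 + 3*m - 4)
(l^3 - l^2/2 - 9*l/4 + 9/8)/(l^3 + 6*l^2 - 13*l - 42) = (8*l^3 - 4*l^2 - 18*l + 9)/(8*(l^3 + 6*l^2 - 13*l - 42))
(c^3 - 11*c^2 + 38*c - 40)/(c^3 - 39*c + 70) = (c - 4)/(c + 7)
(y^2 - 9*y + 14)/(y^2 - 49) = (y - 2)/(y + 7)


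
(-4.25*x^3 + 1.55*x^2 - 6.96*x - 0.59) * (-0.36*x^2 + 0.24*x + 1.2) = 1.53*x^5 - 1.578*x^4 - 2.2224*x^3 + 0.402*x^2 - 8.4936*x - 0.708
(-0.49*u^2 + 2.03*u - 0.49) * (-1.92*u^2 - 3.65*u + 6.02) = 0.9408*u^4 - 2.1091*u^3 - 9.4185*u^2 + 14.0091*u - 2.9498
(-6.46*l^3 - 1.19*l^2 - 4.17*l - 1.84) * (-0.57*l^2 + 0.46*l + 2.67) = 3.6822*l^5 - 2.2933*l^4 - 15.4187*l^3 - 4.0467*l^2 - 11.9803*l - 4.9128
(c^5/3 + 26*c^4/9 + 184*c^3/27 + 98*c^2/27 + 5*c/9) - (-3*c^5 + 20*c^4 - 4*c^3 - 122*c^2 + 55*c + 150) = 10*c^5/3 - 154*c^4/9 + 292*c^3/27 + 3392*c^2/27 - 490*c/9 - 150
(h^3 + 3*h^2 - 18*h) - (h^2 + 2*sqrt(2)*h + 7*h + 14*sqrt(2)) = h^3 + 2*h^2 - 25*h - 2*sqrt(2)*h - 14*sqrt(2)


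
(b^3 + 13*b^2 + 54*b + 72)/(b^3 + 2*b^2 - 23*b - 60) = (b + 6)/(b - 5)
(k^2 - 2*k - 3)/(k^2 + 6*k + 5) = (k - 3)/(k + 5)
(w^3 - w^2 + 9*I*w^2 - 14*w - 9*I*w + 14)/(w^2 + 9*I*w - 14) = w - 1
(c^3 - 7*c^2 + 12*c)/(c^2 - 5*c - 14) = c*(-c^2 + 7*c - 12)/(-c^2 + 5*c + 14)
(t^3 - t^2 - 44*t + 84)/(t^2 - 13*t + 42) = (t^2 + 5*t - 14)/(t - 7)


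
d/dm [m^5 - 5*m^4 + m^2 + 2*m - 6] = 5*m^4 - 20*m^3 + 2*m + 2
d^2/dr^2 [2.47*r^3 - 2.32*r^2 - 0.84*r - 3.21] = 14.82*r - 4.64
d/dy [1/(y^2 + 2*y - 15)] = 2*(-y - 1)/(y^2 + 2*y - 15)^2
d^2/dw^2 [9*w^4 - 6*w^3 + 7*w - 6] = 36*w*(3*w - 1)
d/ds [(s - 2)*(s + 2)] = 2*s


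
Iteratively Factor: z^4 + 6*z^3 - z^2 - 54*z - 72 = (z - 3)*(z^3 + 9*z^2 + 26*z + 24) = (z - 3)*(z + 2)*(z^2 + 7*z + 12) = (z - 3)*(z + 2)*(z + 4)*(z + 3)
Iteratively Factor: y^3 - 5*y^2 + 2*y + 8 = (y - 4)*(y^2 - y - 2) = (y - 4)*(y + 1)*(y - 2)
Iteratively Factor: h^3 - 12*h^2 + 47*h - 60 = (h - 5)*(h^2 - 7*h + 12) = (h - 5)*(h - 3)*(h - 4)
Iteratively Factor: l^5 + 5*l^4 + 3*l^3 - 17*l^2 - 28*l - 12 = (l + 3)*(l^4 + 2*l^3 - 3*l^2 - 8*l - 4) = (l + 1)*(l + 3)*(l^3 + l^2 - 4*l - 4) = (l - 2)*(l + 1)*(l + 3)*(l^2 + 3*l + 2) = (l - 2)*(l + 1)*(l + 2)*(l + 3)*(l + 1)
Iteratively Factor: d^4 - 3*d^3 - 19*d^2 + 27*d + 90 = (d + 3)*(d^3 - 6*d^2 - d + 30) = (d - 3)*(d + 3)*(d^2 - 3*d - 10) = (d - 3)*(d + 2)*(d + 3)*(d - 5)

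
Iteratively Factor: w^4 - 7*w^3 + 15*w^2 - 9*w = (w - 3)*(w^3 - 4*w^2 + 3*w) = w*(w - 3)*(w^2 - 4*w + 3) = w*(w - 3)^2*(w - 1)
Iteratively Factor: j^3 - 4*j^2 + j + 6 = (j - 2)*(j^2 - 2*j - 3) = (j - 3)*(j - 2)*(j + 1)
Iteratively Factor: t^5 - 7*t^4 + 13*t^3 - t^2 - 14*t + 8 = (t - 1)*(t^4 - 6*t^3 + 7*t^2 + 6*t - 8) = (t - 4)*(t - 1)*(t^3 - 2*t^2 - t + 2) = (t - 4)*(t - 1)*(t + 1)*(t^2 - 3*t + 2) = (t - 4)*(t - 2)*(t - 1)*(t + 1)*(t - 1)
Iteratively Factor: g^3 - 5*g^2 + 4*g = (g)*(g^2 - 5*g + 4) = g*(g - 1)*(g - 4)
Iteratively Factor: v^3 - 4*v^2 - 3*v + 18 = (v + 2)*(v^2 - 6*v + 9) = (v - 3)*(v + 2)*(v - 3)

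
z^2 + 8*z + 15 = (z + 3)*(z + 5)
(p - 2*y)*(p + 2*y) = p^2 - 4*y^2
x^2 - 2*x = x*(x - 2)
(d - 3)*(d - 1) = d^2 - 4*d + 3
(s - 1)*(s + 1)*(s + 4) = s^3 + 4*s^2 - s - 4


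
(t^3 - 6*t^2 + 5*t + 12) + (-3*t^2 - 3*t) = t^3 - 9*t^2 + 2*t + 12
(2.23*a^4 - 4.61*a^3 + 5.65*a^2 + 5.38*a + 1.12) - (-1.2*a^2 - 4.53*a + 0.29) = 2.23*a^4 - 4.61*a^3 + 6.85*a^2 + 9.91*a + 0.83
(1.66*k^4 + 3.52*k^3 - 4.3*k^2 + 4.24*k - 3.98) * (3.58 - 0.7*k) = -1.162*k^5 + 3.4788*k^4 + 15.6116*k^3 - 18.362*k^2 + 17.9652*k - 14.2484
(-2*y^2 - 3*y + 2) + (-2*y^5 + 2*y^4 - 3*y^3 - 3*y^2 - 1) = -2*y^5 + 2*y^4 - 3*y^3 - 5*y^2 - 3*y + 1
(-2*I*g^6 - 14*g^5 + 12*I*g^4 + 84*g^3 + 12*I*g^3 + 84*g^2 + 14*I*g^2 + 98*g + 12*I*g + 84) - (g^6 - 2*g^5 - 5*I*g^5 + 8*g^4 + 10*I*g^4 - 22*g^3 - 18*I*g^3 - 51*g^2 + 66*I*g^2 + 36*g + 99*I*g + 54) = -g^6 - 2*I*g^6 - 12*g^5 + 5*I*g^5 - 8*g^4 + 2*I*g^4 + 106*g^3 + 30*I*g^3 + 135*g^2 - 52*I*g^2 + 62*g - 87*I*g + 30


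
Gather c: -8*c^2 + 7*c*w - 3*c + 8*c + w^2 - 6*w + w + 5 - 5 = -8*c^2 + c*(7*w + 5) + w^2 - 5*w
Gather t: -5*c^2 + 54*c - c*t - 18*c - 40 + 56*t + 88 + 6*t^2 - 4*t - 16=-5*c^2 + 36*c + 6*t^2 + t*(52 - c) + 32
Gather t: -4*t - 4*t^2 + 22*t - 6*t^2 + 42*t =-10*t^2 + 60*t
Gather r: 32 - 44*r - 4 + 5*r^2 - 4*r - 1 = 5*r^2 - 48*r + 27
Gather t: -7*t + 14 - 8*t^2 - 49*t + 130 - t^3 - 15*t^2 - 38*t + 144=-t^3 - 23*t^2 - 94*t + 288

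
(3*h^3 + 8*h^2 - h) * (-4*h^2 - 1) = -12*h^5 - 32*h^4 + h^3 - 8*h^2 + h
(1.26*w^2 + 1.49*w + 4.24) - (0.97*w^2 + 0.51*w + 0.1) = 0.29*w^2 + 0.98*w + 4.14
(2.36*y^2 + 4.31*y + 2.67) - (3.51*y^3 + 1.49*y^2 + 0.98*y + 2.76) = -3.51*y^3 + 0.87*y^2 + 3.33*y - 0.0899999999999999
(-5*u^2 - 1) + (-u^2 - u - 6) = -6*u^2 - u - 7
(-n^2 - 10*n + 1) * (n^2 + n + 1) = -n^4 - 11*n^3 - 10*n^2 - 9*n + 1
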